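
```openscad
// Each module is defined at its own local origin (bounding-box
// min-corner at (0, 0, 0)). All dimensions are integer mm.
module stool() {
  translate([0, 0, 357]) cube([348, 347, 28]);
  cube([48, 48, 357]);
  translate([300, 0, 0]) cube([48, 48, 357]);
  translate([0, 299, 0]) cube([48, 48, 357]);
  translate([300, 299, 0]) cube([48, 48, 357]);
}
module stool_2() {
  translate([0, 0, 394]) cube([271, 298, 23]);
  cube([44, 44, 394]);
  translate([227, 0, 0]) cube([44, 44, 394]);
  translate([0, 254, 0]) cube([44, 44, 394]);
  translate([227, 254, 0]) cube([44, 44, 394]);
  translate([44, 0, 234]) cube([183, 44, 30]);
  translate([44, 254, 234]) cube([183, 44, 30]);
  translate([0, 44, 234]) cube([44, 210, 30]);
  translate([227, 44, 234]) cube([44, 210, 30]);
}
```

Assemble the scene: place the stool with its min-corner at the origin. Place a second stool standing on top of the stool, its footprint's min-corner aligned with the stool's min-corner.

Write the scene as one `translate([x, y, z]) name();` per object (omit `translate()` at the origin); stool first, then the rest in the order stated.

stool();
translate([0, 0, 385]) stool_2();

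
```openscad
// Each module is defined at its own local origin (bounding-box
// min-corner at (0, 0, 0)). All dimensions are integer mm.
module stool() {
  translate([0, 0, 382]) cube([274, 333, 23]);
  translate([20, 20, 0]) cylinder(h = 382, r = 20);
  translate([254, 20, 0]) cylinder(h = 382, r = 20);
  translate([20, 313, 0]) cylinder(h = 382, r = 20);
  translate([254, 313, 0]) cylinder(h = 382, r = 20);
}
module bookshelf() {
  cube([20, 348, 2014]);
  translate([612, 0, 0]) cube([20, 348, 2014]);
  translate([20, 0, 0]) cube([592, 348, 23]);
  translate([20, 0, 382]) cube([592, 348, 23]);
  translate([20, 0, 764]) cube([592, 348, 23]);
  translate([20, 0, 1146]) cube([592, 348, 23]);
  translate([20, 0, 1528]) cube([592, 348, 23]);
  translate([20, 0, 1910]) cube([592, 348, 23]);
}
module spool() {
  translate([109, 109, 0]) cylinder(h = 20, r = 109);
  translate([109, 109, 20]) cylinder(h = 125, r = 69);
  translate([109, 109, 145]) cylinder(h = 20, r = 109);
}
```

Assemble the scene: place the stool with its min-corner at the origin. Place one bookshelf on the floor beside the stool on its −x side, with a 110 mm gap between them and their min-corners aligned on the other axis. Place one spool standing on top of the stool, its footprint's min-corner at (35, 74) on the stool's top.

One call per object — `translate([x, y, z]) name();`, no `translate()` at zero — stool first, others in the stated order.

stool();
translate([-742, 0, 0]) bookshelf();
translate([35, 74, 405]) spool();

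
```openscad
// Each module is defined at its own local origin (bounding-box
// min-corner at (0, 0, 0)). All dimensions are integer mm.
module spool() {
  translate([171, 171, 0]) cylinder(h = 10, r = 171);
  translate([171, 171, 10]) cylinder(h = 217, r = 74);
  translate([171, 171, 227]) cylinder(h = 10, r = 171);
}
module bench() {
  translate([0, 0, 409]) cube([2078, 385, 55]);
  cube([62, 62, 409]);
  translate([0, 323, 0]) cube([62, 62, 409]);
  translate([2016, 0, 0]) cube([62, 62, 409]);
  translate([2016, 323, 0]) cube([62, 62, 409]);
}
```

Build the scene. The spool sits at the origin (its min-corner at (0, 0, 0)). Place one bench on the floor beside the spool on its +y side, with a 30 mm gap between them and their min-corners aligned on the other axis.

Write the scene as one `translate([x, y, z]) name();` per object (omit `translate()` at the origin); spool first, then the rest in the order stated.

spool();
translate([0, 372, 0]) bench();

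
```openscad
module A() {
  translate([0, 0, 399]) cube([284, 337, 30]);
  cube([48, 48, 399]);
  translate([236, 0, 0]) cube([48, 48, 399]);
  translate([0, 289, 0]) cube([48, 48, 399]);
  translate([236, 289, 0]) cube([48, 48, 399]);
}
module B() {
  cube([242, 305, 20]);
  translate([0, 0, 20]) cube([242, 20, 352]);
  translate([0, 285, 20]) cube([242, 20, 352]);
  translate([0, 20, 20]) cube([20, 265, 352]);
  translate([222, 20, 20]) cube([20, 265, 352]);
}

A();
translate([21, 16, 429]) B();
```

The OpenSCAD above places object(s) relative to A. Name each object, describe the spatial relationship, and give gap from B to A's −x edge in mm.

The open box's min-x is at 21; the stool's min-x is 0; gap = 21 mm.

A is a stool. B is an open box. The open box is on top of the stool, centred. The gap from the open box to the stool's −x edge is 21 mm.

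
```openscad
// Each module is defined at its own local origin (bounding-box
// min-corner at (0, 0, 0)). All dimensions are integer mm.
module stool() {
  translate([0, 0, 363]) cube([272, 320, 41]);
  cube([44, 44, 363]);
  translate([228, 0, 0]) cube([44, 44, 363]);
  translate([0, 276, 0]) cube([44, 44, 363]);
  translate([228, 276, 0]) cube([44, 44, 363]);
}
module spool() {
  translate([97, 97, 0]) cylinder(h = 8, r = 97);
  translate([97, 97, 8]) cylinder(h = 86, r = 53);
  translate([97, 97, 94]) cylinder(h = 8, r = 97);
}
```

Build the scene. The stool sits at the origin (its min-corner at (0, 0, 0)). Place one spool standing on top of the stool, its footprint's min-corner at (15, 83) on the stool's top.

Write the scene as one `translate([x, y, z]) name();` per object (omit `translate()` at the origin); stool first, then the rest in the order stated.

stool();
translate([15, 83, 404]) spool();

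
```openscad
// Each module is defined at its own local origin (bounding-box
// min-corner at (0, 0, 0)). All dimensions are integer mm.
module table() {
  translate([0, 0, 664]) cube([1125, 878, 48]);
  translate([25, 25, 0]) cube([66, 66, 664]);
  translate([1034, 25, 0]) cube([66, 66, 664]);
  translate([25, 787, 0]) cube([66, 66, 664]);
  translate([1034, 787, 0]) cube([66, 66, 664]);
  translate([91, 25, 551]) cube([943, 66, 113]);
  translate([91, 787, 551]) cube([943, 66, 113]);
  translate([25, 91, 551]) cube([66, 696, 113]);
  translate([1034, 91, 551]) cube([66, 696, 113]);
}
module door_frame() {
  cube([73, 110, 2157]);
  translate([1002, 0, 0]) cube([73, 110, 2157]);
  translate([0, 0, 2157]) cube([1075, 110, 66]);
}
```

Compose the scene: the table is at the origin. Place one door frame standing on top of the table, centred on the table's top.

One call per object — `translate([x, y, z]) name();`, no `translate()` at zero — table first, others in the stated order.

table();
translate([25, 384, 712]) door_frame();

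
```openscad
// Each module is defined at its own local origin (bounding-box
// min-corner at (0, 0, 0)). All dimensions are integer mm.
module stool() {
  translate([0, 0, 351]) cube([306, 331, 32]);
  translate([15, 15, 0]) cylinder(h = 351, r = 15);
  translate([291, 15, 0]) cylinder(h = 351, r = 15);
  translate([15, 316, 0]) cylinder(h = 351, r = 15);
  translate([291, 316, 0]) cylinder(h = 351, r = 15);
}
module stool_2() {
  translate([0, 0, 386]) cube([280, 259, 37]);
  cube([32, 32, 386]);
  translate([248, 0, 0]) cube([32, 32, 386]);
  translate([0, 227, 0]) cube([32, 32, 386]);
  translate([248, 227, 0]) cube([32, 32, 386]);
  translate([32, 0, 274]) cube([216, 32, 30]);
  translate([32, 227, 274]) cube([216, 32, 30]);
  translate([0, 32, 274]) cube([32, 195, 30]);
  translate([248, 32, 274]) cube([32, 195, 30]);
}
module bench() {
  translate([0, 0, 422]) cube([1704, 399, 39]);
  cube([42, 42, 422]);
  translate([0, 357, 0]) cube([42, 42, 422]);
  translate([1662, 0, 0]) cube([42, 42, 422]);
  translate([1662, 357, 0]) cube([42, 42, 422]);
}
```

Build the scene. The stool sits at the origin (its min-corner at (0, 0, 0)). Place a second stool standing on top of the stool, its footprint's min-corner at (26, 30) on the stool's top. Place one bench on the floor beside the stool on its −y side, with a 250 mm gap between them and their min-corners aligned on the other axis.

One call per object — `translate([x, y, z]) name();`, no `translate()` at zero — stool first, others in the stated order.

stool();
translate([26, 30, 383]) stool_2();
translate([0, -649, 0]) bench();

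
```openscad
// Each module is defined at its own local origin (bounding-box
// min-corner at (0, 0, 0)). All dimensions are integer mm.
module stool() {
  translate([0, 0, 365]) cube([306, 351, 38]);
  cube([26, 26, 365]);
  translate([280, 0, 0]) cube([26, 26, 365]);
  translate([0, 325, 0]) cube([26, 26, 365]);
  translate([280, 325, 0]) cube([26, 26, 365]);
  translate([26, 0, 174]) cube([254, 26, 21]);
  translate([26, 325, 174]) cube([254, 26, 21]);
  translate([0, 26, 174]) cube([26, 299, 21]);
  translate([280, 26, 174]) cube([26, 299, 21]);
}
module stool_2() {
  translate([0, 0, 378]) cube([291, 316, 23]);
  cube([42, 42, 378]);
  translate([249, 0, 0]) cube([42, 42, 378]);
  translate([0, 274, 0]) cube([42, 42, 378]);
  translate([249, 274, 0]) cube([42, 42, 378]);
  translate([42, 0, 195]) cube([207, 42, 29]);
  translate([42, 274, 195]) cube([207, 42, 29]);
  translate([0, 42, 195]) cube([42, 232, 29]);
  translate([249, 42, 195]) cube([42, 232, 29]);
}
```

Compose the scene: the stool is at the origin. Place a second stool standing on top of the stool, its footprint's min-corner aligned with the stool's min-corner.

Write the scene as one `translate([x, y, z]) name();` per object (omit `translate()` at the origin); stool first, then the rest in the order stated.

stool();
translate([0, 0, 403]) stool_2();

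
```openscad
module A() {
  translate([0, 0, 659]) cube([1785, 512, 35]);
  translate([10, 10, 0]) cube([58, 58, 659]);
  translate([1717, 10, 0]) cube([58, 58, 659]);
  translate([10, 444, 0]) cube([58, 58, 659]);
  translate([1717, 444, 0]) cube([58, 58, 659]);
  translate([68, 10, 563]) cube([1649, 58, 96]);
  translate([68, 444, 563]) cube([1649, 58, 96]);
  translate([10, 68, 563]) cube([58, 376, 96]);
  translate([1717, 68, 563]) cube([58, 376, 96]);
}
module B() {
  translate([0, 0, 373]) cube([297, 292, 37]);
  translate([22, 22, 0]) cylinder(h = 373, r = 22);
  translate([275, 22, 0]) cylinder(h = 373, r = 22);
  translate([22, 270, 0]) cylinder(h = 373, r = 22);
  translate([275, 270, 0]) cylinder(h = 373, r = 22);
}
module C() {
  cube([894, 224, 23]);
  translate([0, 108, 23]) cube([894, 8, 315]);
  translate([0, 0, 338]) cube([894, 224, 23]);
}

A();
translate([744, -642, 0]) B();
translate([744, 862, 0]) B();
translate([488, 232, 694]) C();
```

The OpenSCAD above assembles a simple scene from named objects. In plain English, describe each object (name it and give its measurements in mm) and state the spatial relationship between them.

A is a table with a 1785×512 mm rectangular top, 35 mm thick, top surface at z = 694 mm, supported by four 58×58 mm square legs, each inset 10 mm from the nearest pair of top edges, running from the floor. Four apron rails, 58 mm thick and 96 mm tall, run between adjacent legs with their top edges flush with the underside of the top and their outer faces flush with the legs' outer faces.

B is a four-legged stool. The seat is a 297×292×37 mm slab whose top surface is at z = 410 mm; four round legs, each 44 mm in diameter, run from the floor (z = 0) to the underside of the seat, each leg's axis is inset half a diameter from the nearest pair of seat edges (so the leg's bounding box is flush with the corner).

C is an I-beam lying along x, 894 mm long. Overall section height 361 mm. Two flanges 224 mm wide (y) and 23 mm thick, one on the floor and one at the top; a web 8 mm thick runs between them, centred on the flange width.

Two stools sit around the table at the −y, +y sides. The I-beam is on top of the table.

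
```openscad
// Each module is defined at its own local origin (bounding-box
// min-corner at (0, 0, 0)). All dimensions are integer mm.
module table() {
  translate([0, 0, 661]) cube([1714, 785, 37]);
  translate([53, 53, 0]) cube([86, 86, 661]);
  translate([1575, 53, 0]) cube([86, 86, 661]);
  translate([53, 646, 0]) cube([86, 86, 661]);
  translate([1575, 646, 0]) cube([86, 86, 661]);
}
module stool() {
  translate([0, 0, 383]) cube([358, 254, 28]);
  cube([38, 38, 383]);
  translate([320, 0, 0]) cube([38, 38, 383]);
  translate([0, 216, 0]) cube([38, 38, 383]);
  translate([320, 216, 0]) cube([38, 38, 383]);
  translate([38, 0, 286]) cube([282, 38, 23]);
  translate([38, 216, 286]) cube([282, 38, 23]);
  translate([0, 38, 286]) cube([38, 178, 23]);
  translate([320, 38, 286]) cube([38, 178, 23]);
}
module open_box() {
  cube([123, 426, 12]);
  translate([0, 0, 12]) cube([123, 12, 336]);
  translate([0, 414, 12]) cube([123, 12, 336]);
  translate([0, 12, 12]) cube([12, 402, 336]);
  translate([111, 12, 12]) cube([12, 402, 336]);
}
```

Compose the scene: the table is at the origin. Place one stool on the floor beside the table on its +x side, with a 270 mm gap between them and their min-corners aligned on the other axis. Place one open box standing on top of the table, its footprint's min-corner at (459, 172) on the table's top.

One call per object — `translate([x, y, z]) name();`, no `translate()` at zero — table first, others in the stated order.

table();
translate([1984, 0, 0]) stool();
translate([459, 172, 698]) open_box();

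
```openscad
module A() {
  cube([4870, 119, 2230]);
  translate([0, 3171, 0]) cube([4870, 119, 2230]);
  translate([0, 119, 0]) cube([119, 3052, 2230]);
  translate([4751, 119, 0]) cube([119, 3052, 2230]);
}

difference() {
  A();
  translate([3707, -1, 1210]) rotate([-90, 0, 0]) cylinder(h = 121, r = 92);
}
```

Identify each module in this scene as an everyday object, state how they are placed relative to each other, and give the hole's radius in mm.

A is a house frame. The house frame has a circular hole through its front wall. The hole's radius is 92 mm.

The subtracted cylinder has r = 92 mm.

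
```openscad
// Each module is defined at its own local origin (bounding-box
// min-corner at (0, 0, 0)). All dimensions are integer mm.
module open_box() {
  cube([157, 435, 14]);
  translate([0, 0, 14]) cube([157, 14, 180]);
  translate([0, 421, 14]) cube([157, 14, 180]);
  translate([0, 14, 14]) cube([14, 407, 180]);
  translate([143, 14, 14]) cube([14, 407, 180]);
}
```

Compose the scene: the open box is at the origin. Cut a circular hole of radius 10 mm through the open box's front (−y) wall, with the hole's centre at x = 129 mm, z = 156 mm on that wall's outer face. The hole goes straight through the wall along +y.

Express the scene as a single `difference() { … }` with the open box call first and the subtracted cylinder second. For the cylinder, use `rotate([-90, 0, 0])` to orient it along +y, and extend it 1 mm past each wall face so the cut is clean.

difference() {
  open_box();
  translate([129, -1, 156]) rotate([-90, 0, 0]) cylinder(h = 16, r = 10);
}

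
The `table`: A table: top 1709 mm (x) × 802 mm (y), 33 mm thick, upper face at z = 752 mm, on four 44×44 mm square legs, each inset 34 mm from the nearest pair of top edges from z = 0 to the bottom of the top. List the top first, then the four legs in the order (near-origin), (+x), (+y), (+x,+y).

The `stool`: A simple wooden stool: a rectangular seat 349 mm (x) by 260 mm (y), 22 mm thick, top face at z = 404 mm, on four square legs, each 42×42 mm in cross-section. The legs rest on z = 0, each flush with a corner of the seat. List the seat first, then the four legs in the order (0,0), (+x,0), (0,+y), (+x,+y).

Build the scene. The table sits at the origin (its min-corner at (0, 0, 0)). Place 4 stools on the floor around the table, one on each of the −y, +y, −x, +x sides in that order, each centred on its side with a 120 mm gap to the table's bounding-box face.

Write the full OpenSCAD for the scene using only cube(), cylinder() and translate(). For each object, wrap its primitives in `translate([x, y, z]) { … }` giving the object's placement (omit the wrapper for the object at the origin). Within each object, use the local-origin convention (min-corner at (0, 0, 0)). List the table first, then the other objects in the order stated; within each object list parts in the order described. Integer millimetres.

translate([0, 0, 719]) cube([1709, 802, 33]);
translate([34, 34, 0]) cube([44, 44, 719]);
translate([1631, 34, 0]) cube([44, 44, 719]);
translate([34, 724, 0]) cube([44, 44, 719]);
translate([1631, 724, 0]) cube([44, 44, 719]);
translate([680, -380, 0]) {
  translate([0, 0, 382]) cube([349, 260, 22]);
  cube([42, 42, 382]);
  translate([307, 0, 0]) cube([42, 42, 382]);
  translate([0, 218, 0]) cube([42, 42, 382]);
  translate([307, 218, 0]) cube([42, 42, 382]);
}
translate([680, 922, 0]) {
  translate([0, 0, 382]) cube([349, 260, 22]);
  cube([42, 42, 382]);
  translate([307, 0, 0]) cube([42, 42, 382]);
  translate([0, 218, 0]) cube([42, 42, 382]);
  translate([307, 218, 0]) cube([42, 42, 382]);
}
translate([-469, 271, 0]) {
  translate([0, 0, 382]) cube([349, 260, 22]);
  cube([42, 42, 382]);
  translate([307, 0, 0]) cube([42, 42, 382]);
  translate([0, 218, 0]) cube([42, 42, 382]);
  translate([307, 218, 0]) cube([42, 42, 382]);
}
translate([1829, 271, 0]) {
  translate([0, 0, 382]) cube([349, 260, 22]);
  cube([42, 42, 382]);
  translate([307, 0, 0]) cube([42, 42, 382]);
  translate([0, 218, 0]) cube([42, 42, 382]);
  translate([307, 218, 0]) cube([42, 42, 382]);
}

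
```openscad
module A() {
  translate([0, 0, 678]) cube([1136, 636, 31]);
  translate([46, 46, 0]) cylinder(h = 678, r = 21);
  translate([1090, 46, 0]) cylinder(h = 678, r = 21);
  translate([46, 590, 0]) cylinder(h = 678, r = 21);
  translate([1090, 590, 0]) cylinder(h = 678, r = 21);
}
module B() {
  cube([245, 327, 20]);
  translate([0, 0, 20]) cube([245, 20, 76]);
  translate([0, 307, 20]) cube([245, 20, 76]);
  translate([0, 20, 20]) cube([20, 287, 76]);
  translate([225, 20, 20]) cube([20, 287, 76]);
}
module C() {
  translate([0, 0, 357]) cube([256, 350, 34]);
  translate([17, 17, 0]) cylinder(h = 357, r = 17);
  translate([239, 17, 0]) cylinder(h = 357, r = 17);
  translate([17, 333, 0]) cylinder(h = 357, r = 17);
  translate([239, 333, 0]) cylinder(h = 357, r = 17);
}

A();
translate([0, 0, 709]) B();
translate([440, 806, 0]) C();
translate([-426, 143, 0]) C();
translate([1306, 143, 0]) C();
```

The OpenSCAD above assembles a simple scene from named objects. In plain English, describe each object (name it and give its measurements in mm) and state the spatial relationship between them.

A is a table: top 1136 mm (x) × 636 mm (y), 31 mm thick, upper face at z = 709 mm, on four round legs of 42 mm diameter, each leg's bounding box inset 25 mm from the nearest pair of top edges, running from z = 0 to the bottom of the top.

B is an open storage box with external size 245×327×96 mm and wall thickness 20 mm (the base is also 20 mm thick). The base covers the whole footprint; the four walls stand on the base, with the y-facing walls full-width and the x-facing walls fitting between their inner faces.

C is a four-legged stool. The seat is a 256×350×34 mm slab whose top surface is at z = 391 mm; four round legs, each 34 mm in diameter, run from the floor (z = 0) to the underside of the seat, each leg's axis is inset half a diameter from the nearest pair of seat edges (so the leg's bounding box is flush with the corner).

The open box is on top of the table. Three stools sit around the table at the +y, −x, +x sides.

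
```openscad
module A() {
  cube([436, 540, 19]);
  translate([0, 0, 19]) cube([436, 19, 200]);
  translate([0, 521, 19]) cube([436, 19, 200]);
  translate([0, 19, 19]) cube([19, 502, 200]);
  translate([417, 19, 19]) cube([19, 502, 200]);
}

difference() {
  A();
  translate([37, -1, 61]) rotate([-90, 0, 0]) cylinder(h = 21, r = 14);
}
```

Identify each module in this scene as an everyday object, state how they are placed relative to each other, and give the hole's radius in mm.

A is an open box. The open box has a circular hole through its front wall. The hole's radius is 14 mm.

The subtracted cylinder has r = 14 mm.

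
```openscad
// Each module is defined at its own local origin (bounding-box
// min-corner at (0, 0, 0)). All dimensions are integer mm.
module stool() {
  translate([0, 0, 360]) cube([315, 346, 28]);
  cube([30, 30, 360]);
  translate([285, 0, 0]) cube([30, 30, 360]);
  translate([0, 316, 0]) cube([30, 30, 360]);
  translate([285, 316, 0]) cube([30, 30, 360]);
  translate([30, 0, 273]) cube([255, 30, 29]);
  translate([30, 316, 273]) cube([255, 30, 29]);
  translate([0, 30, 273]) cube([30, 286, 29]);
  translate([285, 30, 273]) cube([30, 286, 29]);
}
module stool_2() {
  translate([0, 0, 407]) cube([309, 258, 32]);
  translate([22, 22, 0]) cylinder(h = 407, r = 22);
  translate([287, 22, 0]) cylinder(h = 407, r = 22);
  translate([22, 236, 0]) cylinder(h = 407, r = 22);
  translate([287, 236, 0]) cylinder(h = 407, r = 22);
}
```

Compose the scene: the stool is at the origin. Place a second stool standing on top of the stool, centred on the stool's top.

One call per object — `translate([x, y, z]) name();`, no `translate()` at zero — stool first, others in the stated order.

stool();
translate([3, 44, 388]) stool_2();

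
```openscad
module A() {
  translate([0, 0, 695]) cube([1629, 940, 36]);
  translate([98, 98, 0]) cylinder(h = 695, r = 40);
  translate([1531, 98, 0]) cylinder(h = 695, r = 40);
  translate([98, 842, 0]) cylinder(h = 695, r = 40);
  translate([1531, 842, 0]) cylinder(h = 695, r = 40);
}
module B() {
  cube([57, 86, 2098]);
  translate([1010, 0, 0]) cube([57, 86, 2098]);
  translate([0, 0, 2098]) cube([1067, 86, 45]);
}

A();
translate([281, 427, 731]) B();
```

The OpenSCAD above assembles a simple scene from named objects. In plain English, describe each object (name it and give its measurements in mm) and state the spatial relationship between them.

A is a rectangular dining table. The top is 1629×940×36 mm with its upper surface at z = 731 mm. It stands on four round legs of 80 mm diameter, each leg's bounding box inset 58 mm from the nearest pair of top edges, running from the floor to the underside of the top.

B is a door frame. The clear opening is 953 mm wide and 2098 mm high. Two 57 mm wide jambs, 86 mm deep, stand either side of the opening from the floor to the top of the opening. A 45 mm thick head sits across the top of both jambs, spanning the full outside width of the frame.

The door frame is on top of the table, centred.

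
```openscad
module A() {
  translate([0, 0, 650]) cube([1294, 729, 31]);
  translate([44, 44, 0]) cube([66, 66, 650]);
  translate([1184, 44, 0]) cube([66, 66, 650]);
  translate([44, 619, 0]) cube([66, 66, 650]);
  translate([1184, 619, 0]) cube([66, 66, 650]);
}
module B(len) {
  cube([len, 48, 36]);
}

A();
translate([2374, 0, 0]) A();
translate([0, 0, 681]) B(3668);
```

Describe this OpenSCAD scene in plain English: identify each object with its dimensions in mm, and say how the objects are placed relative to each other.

A is a table with a 1294×729 mm rectangular top, 31 mm thick, top surface at z = 681 mm, supported by four 66×66 mm square legs, each inset 44 mm from the nearest pair of top edges, running from the floor.

B is a rectangular beam 3668 mm long (x), 48 mm deep (y), 36 mm thick (z).

The beam spans the tops of two tables placed 1080 mm apart, resting at z = 681 mm.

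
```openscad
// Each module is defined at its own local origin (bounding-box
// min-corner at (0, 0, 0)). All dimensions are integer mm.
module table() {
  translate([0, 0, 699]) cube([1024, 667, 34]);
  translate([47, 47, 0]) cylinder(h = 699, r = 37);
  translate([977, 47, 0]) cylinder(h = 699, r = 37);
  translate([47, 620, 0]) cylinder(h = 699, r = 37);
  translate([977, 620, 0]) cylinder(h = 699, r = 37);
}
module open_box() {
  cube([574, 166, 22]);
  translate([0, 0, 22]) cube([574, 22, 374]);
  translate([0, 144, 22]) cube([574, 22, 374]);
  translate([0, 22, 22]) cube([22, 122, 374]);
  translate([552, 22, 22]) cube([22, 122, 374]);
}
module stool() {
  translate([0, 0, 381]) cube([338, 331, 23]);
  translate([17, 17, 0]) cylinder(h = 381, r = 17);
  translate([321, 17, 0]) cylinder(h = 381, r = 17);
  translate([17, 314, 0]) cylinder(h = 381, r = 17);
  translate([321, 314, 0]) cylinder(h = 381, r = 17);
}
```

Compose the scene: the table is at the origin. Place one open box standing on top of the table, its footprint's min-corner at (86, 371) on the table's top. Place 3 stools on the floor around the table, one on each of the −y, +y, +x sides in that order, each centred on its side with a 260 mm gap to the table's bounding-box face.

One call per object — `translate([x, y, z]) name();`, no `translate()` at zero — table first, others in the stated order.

table();
translate([86, 371, 733]) open_box();
translate([343, -591, 0]) stool();
translate([343, 927, 0]) stool();
translate([1284, 168, 0]) stool();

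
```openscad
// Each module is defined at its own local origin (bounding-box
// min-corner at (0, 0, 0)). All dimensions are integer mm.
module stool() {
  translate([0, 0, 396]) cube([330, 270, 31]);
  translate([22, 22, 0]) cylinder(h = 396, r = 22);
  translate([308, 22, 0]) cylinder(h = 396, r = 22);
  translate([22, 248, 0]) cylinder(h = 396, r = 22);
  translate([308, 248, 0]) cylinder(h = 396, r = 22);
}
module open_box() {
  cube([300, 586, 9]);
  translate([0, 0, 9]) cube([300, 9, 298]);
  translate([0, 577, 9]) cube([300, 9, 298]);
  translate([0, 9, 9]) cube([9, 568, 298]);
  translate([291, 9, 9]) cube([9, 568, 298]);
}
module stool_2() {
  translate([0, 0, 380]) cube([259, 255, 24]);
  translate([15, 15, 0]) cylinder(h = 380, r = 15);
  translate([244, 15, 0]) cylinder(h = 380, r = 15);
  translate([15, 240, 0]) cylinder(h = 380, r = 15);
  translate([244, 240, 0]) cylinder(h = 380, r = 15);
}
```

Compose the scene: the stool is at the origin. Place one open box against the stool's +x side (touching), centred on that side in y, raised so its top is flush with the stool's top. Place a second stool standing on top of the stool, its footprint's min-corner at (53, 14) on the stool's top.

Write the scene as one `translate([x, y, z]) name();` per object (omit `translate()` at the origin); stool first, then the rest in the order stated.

stool();
translate([330, -158, 120]) open_box();
translate([53, 14, 427]) stool_2();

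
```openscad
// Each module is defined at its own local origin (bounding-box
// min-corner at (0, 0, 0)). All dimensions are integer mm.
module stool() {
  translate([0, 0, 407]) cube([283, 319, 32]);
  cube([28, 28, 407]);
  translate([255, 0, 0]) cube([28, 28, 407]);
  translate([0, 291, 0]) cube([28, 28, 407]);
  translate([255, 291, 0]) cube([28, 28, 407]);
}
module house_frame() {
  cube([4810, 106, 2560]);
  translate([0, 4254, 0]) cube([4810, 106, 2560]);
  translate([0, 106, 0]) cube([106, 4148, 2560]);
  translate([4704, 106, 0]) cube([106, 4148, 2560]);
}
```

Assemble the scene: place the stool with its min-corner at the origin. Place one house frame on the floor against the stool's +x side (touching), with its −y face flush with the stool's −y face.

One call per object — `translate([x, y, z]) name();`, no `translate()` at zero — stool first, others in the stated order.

stool();
translate([283, 0, 0]) house_frame();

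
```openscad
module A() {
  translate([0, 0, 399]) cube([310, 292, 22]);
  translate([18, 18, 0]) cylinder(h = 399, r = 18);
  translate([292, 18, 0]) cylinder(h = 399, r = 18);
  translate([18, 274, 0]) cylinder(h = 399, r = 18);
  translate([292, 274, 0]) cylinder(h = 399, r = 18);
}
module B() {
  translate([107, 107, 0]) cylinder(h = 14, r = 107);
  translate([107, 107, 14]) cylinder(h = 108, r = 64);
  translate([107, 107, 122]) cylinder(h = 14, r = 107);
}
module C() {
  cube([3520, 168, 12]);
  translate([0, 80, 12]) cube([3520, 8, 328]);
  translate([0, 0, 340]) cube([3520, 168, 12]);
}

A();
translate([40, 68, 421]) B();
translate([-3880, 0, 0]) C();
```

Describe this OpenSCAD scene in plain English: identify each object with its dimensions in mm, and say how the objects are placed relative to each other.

A is a four-legged stool. The seat is 310×292 mm, 22 mm thick, top at z = 421 mm. It stands on four round legs, each 36 mm in diameter, from z = 0 to the seat underside, each leg's axis is inset half a diameter from the nearest pair of seat edges (so the leg's bounding box is flush with the corner).

B is a spool: two coaxial disc flanges of radius 107 mm and thickness 14 mm, joined by a core cylinder of radius 64 mm and height 108 mm. The lower flange rests on z = 0 and the three cylinders share a vertical axis.

C is an I-beam lying along x, 3520 mm long. Overall section height 352 mm. Two flanges 168 mm wide (y) and 12 mm thick, one on the floor and one at the top; a web 8 mm thick runs between them, centred on the flange width.

The spool is on top of the stool. The I-beam is on the floor beside the stool on its −x side.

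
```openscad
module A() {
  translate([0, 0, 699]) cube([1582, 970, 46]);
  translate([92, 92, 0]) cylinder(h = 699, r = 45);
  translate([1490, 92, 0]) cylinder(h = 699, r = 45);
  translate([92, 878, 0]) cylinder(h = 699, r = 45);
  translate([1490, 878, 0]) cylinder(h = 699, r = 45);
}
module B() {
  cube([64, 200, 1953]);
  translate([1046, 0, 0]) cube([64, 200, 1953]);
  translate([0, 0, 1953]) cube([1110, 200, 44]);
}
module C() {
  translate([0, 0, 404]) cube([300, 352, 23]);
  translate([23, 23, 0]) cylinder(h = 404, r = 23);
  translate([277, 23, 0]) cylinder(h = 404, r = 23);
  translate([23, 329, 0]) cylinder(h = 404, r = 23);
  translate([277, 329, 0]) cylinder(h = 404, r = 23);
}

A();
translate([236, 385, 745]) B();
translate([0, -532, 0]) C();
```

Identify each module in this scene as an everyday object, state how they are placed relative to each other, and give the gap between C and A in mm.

A is a table. B is a door frame. C is a stool. The door frame is on top of the table, centred. The stool is on the floor beside the table on its −y side. The gap between the stool and the table is 180 mm.

The stool's nearest face is 180 mm from the table's −y face.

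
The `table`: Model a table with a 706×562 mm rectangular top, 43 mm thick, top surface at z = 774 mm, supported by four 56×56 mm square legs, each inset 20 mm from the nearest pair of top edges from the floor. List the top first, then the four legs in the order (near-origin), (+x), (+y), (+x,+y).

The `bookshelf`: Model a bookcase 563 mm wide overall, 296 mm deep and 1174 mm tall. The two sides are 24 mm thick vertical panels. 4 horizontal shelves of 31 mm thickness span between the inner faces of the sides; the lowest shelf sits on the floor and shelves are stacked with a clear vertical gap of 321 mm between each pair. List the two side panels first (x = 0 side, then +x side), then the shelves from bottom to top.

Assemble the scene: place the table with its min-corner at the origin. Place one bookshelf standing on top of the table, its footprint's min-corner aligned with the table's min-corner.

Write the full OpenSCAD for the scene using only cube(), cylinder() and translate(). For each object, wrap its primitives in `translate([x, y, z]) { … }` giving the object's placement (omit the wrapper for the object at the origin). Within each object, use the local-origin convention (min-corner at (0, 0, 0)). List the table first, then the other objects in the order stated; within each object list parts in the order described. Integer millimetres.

translate([0, 0, 731]) cube([706, 562, 43]);
translate([20, 20, 0]) cube([56, 56, 731]);
translate([630, 20, 0]) cube([56, 56, 731]);
translate([20, 486, 0]) cube([56, 56, 731]);
translate([630, 486, 0]) cube([56, 56, 731]);
translate([0, 0, 774]) {
  cube([24, 296, 1174]);
  translate([539, 0, 0]) cube([24, 296, 1174]);
  translate([24, 0, 0]) cube([515, 296, 31]);
  translate([24, 0, 352]) cube([515, 296, 31]);
  translate([24, 0, 704]) cube([515, 296, 31]);
  translate([24, 0, 1056]) cube([515, 296, 31]);
}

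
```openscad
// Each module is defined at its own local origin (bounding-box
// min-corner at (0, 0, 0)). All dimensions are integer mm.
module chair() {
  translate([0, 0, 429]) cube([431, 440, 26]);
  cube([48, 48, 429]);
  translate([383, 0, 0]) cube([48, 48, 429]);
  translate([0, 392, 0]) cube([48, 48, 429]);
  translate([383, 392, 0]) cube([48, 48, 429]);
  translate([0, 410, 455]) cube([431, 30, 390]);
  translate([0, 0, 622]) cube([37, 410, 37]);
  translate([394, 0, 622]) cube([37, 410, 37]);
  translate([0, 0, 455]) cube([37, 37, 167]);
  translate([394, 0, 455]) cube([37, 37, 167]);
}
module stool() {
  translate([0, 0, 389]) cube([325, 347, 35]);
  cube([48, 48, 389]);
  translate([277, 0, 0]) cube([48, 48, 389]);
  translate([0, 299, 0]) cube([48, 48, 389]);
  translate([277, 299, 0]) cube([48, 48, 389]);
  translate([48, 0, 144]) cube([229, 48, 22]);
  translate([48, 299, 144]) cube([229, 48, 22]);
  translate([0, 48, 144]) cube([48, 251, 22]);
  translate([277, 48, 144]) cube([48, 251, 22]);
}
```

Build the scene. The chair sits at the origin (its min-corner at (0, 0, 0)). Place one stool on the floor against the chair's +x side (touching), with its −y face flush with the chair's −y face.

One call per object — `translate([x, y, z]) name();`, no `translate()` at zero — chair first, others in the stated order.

chair();
translate([431, 0, 0]) stool();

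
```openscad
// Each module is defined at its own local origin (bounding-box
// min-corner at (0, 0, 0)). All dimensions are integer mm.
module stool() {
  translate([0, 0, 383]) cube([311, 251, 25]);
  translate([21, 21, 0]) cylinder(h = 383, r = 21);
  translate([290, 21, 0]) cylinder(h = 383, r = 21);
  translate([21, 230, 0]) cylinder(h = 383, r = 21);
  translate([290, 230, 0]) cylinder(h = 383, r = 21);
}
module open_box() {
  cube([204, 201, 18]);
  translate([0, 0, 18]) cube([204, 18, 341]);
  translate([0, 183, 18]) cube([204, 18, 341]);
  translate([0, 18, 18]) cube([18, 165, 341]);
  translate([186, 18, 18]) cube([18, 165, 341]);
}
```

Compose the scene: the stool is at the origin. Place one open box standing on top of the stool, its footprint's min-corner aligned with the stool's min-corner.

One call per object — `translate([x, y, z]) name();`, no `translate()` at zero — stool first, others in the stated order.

stool();
translate([0, 0, 408]) open_box();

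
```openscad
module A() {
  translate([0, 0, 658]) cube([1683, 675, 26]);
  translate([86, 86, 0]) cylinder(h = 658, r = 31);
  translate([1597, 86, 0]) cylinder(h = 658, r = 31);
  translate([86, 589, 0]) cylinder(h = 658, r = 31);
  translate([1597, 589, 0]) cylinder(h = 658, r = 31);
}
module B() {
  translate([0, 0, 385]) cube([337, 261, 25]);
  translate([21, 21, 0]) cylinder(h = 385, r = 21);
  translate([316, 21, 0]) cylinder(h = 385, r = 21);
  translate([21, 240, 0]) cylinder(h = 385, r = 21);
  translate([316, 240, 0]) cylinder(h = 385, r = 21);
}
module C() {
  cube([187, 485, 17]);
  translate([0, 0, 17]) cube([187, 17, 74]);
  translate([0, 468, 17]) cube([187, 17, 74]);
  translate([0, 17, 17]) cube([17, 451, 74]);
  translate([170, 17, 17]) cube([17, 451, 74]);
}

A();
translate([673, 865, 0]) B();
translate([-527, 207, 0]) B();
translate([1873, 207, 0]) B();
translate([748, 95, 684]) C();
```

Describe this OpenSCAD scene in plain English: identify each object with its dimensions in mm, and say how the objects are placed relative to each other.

A is a table: top 1683 mm (x) × 675 mm (y), 26 mm thick, upper face at z = 684 mm, on four round legs of 62 mm diameter, each leg's bounding box inset 55 mm from the nearest pair of top edges, running from z = 0 to the bottom of the top.

B is a four-legged stool. The seat is a 337×261×25 mm slab whose top surface is at z = 410 mm; four round legs, each 42 mm in diameter, run from the floor (z = 0) to the underside of the seat, each leg's axis is inset half a diameter from the nearest pair of seat edges (so the leg's bounding box is flush with the corner).

C is an open storage box with external size 187×485×91 mm and wall thickness 17 mm (the base is also 17 mm thick). The base covers the whole footprint; the four walls stand on the base, with the y-facing walls full-width and the x-facing walls fitting between their inner faces.

Three stools sit around the table at the +y, −x, +x sides. The open box is on top of the table, centred.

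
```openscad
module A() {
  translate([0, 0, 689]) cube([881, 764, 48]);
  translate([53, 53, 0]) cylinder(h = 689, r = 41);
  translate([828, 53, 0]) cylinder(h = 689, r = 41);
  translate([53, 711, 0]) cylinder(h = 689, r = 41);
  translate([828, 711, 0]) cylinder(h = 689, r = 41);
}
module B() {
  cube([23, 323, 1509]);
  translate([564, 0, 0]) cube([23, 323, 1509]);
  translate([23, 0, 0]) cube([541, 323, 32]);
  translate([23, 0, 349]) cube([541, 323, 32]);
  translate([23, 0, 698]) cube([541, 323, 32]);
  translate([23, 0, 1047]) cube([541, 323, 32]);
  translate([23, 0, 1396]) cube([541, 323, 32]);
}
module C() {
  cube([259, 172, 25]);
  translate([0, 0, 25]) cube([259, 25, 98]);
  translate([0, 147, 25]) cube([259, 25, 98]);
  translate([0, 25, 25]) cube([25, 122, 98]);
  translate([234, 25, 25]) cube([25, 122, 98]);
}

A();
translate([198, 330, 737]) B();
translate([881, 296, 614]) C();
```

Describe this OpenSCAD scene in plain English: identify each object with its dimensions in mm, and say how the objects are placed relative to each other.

A is a rectangular dining table. The top is 881×764×48 mm with its upper surface at z = 737 mm. It stands on four round legs of 82 mm diameter, each leg's bounding box inset 12 mm from the nearest pair of top edges, running from the floor to the underside of the top.

B is a bookshelf 587 mm wide overall, 323 mm deep and 1509 mm tall. The two sides are 23 mm thick vertical panels. 5 horizontal shelves of 32 mm thickness span between the inner faces of the sides; the lowest shelf sits on the floor and shelves are stacked with a clear vertical gap of 317 mm between each pair.

C is an open storage box with external size 259×172×123 mm and wall thickness 25 mm (the base is also 25 mm thick). The base covers the whole footprint; the four walls stand on the base, with the y-facing walls full-width and the x-facing walls fitting between their inner faces.

The bookshelf is on top of the table. The open box is beside the table with their tops flush at z = 737.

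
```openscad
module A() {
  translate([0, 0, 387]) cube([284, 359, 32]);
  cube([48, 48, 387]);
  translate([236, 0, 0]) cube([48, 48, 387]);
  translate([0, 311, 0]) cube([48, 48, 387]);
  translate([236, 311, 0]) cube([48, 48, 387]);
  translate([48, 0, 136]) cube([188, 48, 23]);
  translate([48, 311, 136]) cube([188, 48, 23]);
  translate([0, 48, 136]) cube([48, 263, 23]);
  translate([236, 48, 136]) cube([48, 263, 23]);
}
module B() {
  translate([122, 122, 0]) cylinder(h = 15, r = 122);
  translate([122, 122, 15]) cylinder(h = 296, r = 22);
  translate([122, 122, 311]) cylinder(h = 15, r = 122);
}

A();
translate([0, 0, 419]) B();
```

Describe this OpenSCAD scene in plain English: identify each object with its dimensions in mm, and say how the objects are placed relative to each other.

A is a four-legged stool. The seat is a 284×359×32 mm slab whose top surface is at z = 419 mm; four square legs, each 48×48 mm in cross-section, run from the floor (z = 0) to the underside of the seat, each flush with a corner of the seat. Four stretchers, 48 mm wide and 23 mm tall, connect adjacent legs with their undersides at z = 136 mm, each running between the inner faces of the legs it joins and aligned with the legs' outer faces on the other axis.

B is a spool: two coaxial disc flanges of radius 122 mm and thickness 15 mm, joined by a core cylinder of radius 22 mm and height 296 mm. The lower flange rests on z = 0 and the three cylinders share a vertical axis.

The spool is on top of the stool.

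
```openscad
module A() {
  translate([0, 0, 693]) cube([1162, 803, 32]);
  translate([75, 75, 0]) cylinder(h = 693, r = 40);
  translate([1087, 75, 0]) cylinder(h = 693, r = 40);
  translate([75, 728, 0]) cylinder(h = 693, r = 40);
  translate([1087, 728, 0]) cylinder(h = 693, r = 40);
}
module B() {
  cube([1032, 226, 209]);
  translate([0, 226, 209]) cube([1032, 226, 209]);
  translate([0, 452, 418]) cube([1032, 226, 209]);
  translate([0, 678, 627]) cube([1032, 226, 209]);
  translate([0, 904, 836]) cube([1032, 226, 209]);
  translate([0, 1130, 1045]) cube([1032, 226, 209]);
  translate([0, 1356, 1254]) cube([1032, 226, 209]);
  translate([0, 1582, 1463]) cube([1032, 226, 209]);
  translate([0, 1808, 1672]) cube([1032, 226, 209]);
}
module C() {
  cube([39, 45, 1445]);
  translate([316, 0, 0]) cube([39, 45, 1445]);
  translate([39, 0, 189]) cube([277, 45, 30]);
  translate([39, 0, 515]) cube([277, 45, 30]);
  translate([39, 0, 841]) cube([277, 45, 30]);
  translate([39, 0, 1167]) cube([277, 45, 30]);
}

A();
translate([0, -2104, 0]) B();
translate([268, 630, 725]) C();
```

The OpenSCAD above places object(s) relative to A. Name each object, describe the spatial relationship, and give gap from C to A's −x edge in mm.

The ladder's min-x is at 268; the table's min-x is 0; gap = 268 mm.

A is a table. B is a staircase. C is a ladder. The staircase is on the floor beside the table on its −y side. The ladder is on top of the table. The gap from the ladder to the table's −x edge is 268 mm.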